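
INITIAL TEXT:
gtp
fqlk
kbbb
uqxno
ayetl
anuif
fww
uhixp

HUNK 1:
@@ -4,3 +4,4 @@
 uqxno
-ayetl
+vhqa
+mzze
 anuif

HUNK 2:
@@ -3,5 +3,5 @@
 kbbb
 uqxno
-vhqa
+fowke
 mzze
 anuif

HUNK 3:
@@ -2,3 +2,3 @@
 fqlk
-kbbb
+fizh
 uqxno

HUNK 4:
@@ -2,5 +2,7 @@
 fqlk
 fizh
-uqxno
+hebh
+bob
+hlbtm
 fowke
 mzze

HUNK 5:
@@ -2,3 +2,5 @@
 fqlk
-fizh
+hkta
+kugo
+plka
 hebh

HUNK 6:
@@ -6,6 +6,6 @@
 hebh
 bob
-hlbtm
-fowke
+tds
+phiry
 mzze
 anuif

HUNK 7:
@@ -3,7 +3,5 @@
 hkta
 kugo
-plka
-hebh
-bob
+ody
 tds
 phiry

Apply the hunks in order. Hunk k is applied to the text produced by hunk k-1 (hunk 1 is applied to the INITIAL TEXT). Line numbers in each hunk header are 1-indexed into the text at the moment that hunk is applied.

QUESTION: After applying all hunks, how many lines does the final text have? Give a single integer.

Answer: 11

Derivation:
Hunk 1: at line 4 remove [ayetl] add [vhqa,mzze] -> 9 lines: gtp fqlk kbbb uqxno vhqa mzze anuif fww uhixp
Hunk 2: at line 3 remove [vhqa] add [fowke] -> 9 lines: gtp fqlk kbbb uqxno fowke mzze anuif fww uhixp
Hunk 3: at line 2 remove [kbbb] add [fizh] -> 9 lines: gtp fqlk fizh uqxno fowke mzze anuif fww uhixp
Hunk 4: at line 2 remove [uqxno] add [hebh,bob,hlbtm] -> 11 lines: gtp fqlk fizh hebh bob hlbtm fowke mzze anuif fww uhixp
Hunk 5: at line 2 remove [fizh] add [hkta,kugo,plka] -> 13 lines: gtp fqlk hkta kugo plka hebh bob hlbtm fowke mzze anuif fww uhixp
Hunk 6: at line 6 remove [hlbtm,fowke] add [tds,phiry] -> 13 lines: gtp fqlk hkta kugo plka hebh bob tds phiry mzze anuif fww uhixp
Hunk 7: at line 3 remove [plka,hebh,bob] add [ody] -> 11 lines: gtp fqlk hkta kugo ody tds phiry mzze anuif fww uhixp
Final line count: 11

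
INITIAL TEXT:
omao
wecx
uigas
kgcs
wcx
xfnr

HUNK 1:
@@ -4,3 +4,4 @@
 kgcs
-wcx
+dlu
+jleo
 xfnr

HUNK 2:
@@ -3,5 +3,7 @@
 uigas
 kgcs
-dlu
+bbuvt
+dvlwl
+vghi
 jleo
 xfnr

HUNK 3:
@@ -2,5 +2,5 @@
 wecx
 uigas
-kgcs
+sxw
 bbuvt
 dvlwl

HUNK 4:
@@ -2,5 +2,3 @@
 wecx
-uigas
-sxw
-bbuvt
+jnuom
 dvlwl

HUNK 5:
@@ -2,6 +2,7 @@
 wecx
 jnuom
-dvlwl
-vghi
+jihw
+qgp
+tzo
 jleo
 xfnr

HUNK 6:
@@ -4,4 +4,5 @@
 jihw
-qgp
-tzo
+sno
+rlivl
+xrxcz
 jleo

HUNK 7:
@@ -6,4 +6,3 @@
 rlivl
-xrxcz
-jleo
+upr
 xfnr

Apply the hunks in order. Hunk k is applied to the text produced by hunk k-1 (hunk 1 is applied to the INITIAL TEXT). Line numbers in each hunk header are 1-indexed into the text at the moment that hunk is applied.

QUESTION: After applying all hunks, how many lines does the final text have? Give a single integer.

Hunk 1: at line 4 remove [wcx] add [dlu,jleo] -> 7 lines: omao wecx uigas kgcs dlu jleo xfnr
Hunk 2: at line 3 remove [dlu] add [bbuvt,dvlwl,vghi] -> 9 lines: omao wecx uigas kgcs bbuvt dvlwl vghi jleo xfnr
Hunk 3: at line 2 remove [kgcs] add [sxw] -> 9 lines: omao wecx uigas sxw bbuvt dvlwl vghi jleo xfnr
Hunk 4: at line 2 remove [uigas,sxw,bbuvt] add [jnuom] -> 7 lines: omao wecx jnuom dvlwl vghi jleo xfnr
Hunk 5: at line 2 remove [dvlwl,vghi] add [jihw,qgp,tzo] -> 8 lines: omao wecx jnuom jihw qgp tzo jleo xfnr
Hunk 6: at line 4 remove [qgp,tzo] add [sno,rlivl,xrxcz] -> 9 lines: omao wecx jnuom jihw sno rlivl xrxcz jleo xfnr
Hunk 7: at line 6 remove [xrxcz,jleo] add [upr] -> 8 lines: omao wecx jnuom jihw sno rlivl upr xfnr
Final line count: 8

Answer: 8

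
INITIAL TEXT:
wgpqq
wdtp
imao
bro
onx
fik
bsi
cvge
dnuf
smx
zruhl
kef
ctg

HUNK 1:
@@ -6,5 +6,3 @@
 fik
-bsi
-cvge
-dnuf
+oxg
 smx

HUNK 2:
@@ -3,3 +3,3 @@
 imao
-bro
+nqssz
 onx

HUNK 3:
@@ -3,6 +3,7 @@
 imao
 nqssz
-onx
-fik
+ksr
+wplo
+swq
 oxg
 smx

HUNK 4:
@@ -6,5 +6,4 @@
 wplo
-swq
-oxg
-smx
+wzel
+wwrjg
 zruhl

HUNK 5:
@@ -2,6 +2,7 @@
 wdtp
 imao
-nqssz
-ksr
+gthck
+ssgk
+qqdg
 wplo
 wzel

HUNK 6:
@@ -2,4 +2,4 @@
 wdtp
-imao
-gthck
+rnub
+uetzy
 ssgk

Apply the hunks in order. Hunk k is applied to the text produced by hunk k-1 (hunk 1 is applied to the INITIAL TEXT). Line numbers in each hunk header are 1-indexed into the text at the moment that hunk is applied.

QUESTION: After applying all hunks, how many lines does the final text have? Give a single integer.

Hunk 1: at line 6 remove [bsi,cvge,dnuf] add [oxg] -> 11 lines: wgpqq wdtp imao bro onx fik oxg smx zruhl kef ctg
Hunk 2: at line 3 remove [bro] add [nqssz] -> 11 lines: wgpqq wdtp imao nqssz onx fik oxg smx zruhl kef ctg
Hunk 3: at line 3 remove [onx,fik] add [ksr,wplo,swq] -> 12 lines: wgpqq wdtp imao nqssz ksr wplo swq oxg smx zruhl kef ctg
Hunk 4: at line 6 remove [swq,oxg,smx] add [wzel,wwrjg] -> 11 lines: wgpqq wdtp imao nqssz ksr wplo wzel wwrjg zruhl kef ctg
Hunk 5: at line 2 remove [nqssz,ksr] add [gthck,ssgk,qqdg] -> 12 lines: wgpqq wdtp imao gthck ssgk qqdg wplo wzel wwrjg zruhl kef ctg
Hunk 6: at line 2 remove [imao,gthck] add [rnub,uetzy] -> 12 lines: wgpqq wdtp rnub uetzy ssgk qqdg wplo wzel wwrjg zruhl kef ctg
Final line count: 12

Answer: 12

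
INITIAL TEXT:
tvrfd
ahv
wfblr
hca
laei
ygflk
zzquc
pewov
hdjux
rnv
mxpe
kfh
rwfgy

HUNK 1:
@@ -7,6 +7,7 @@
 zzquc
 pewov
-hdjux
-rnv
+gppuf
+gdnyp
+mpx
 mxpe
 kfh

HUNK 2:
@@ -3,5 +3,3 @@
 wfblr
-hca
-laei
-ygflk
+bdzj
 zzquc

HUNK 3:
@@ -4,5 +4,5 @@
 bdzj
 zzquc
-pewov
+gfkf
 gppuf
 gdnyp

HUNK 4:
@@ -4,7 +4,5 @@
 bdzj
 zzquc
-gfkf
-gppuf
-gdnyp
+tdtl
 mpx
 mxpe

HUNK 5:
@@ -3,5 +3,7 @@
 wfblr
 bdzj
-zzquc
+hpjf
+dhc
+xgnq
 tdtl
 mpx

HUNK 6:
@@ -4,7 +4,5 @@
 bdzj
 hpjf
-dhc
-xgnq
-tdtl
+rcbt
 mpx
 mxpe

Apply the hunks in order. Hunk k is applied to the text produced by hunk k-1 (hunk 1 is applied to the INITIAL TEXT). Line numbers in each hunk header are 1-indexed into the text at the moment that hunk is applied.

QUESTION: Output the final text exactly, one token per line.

Hunk 1: at line 7 remove [hdjux,rnv] add [gppuf,gdnyp,mpx] -> 14 lines: tvrfd ahv wfblr hca laei ygflk zzquc pewov gppuf gdnyp mpx mxpe kfh rwfgy
Hunk 2: at line 3 remove [hca,laei,ygflk] add [bdzj] -> 12 lines: tvrfd ahv wfblr bdzj zzquc pewov gppuf gdnyp mpx mxpe kfh rwfgy
Hunk 3: at line 4 remove [pewov] add [gfkf] -> 12 lines: tvrfd ahv wfblr bdzj zzquc gfkf gppuf gdnyp mpx mxpe kfh rwfgy
Hunk 4: at line 4 remove [gfkf,gppuf,gdnyp] add [tdtl] -> 10 lines: tvrfd ahv wfblr bdzj zzquc tdtl mpx mxpe kfh rwfgy
Hunk 5: at line 3 remove [zzquc] add [hpjf,dhc,xgnq] -> 12 lines: tvrfd ahv wfblr bdzj hpjf dhc xgnq tdtl mpx mxpe kfh rwfgy
Hunk 6: at line 4 remove [dhc,xgnq,tdtl] add [rcbt] -> 10 lines: tvrfd ahv wfblr bdzj hpjf rcbt mpx mxpe kfh rwfgy

Answer: tvrfd
ahv
wfblr
bdzj
hpjf
rcbt
mpx
mxpe
kfh
rwfgy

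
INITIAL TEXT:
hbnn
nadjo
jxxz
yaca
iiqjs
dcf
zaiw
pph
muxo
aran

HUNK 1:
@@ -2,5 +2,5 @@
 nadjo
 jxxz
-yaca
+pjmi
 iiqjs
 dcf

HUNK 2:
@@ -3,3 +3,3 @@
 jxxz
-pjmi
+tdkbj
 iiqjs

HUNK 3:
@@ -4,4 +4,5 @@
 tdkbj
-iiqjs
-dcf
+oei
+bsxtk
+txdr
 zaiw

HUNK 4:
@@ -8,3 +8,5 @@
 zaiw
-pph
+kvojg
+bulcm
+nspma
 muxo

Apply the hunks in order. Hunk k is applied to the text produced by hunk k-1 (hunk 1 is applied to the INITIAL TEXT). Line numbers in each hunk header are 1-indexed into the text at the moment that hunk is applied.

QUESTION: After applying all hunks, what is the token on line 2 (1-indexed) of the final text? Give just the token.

Hunk 1: at line 2 remove [yaca] add [pjmi] -> 10 lines: hbnn nadjo jxxz pjmi iiqjs dcf zaiw pph muxo aran
Hunk 2: at line 3 remove [pjmi] add [tdkbj] -> 10 lines: hbnn nadjo jxxz tdkbj iiqjs dcf zaiw pph muxo aran
Hunk 3: at line 4 remove [iiqjs,dcf] add [oei,bsxtk,txdr] -> 11 lines: hbnn nadjo jxxz tdkbj oei bsxtk txdr zaiw pph muxo aran
Hunk 4: at line 8 remove [pph] add [kvojg,bulcm,nspma] -> 13 lines: hbnn nadjo jxxz tdkbj oei bsxtk txdr zaiw kvojg bulcm nspma muxo aran
Final line 2: nadjo

Answer: nadjo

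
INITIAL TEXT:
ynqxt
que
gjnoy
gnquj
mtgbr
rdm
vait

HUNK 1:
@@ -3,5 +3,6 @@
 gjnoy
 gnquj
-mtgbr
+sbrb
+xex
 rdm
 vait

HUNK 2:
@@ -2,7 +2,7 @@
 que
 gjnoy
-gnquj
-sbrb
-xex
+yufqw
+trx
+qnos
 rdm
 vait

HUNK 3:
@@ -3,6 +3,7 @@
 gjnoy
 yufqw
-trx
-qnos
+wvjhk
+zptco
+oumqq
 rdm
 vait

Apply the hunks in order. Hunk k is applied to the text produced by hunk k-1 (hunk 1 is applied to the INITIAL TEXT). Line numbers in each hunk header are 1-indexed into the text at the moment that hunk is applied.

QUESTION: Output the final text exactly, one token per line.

Answer: ynqxt
que
gjnoy
yufqw
wvjhk
zptco
oumqq
rdm
vait

Derivation:
Hunk 1: at line 3 remove [mtgbr] add [sbrb,xex] -> 8 lines: ynqxt que gjnoy gnquj sbrb xex rdm vait
Hunk 2: at line 2 remove [gnquj,sbrb,xex] add [yufqw,trx,qnos] -> 8 lines: ynqxt que gjnoy yufqw trx qnos rdm vait
Hunk 3: at line 3 remove [trx,qnos] add [wvjhk,zptco,oumqq] -> 9 lines: ynqxt que gjnoy yufqw wvjhk zptco oumqq rdm vait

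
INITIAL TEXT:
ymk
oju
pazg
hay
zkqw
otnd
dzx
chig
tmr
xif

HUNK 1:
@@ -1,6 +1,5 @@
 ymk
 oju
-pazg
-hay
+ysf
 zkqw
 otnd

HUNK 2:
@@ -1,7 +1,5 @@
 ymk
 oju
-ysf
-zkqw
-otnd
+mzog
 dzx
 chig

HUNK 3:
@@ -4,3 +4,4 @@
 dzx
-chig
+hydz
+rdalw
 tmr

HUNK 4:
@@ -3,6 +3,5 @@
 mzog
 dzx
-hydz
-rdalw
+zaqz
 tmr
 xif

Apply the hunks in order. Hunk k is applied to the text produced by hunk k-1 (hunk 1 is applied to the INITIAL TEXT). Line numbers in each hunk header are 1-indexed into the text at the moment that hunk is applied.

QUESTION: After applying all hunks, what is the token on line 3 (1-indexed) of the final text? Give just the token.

Answer: mzog

Derivation:
Hunk 1: at line 1 remove [pazg,hay] add [ysf] -> 9 lines: ymk oju ysf zkqw otnd dzx chig tmr xif
Hunk 2: at line 1 remove [ysf,zkqw,otnd] add [mzog] -> 7 lines: ymk oju mzog dzx chig tmr xif
Hunk 3: at line 4 remove [chig] add [hydz,rdalw] -> 8 lines: ymk oju mzog dzx hydz rdalw tmr xif
Hunk 4: at line 3 remove [hydz,rdalw] add [zaqz] -> 7 lines: ymk oju mzog dzx zaqz tmr xif
Final line 3: mzog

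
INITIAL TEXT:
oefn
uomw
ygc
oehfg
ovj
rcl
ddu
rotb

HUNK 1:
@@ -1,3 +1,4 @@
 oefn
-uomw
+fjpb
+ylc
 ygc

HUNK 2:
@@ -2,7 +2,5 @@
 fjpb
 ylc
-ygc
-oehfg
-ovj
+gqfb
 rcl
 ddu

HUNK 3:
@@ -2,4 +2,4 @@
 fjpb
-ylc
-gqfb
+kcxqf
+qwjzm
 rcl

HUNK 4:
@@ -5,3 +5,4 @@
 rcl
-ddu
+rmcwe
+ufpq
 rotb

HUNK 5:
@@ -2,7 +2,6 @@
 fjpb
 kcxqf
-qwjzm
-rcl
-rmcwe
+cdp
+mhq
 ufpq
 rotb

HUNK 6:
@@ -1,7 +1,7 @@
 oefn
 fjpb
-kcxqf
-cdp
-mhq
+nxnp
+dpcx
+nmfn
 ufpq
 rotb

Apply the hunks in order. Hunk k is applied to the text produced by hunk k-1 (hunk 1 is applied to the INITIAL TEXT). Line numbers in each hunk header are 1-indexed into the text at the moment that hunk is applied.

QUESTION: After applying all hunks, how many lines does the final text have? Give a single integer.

Hunk 1: at line 1 remove [uomw] add [fjpb,ylc] -> 9 lines: oefn fjpb ylc ygc oehfg ovj rcl ddu rotb
Hunk 2: at line 2 remove [ygc,oehfg,ovj] add [gqfb] -> 7 lines: oefn fjpb ylc gqfb rcl ddu rotb
Hunk 3: at line 2 remove [ylc,gqfb] add [kcxqf,qwjzm] -> 7 lines: oefn fjpb kcxqf qwjzm rcl ddu rotb
Hunk 4: at line 5 remove [ddu] add [rmcwe,ufpq] -> 8 lines: oefn fjpb kcxqf qwjzm rcl rmcwe ufpq rotb
Hunk 5: at line 2 remove [qwjzm,rcl,rmcwe] add [cdp,mhq] -> 7 lines: oefn fjpb kcxqf cdp mhq ufpq rotb
Hunk 6: at line 1 remove [kcxqf,cdp,mhq] add [nxnp,dpcx,nmfn] -> 7 lines: oefn fjpb nxnp dpcx nmfn ufpq rotb
Final line count: 7

Answer: 7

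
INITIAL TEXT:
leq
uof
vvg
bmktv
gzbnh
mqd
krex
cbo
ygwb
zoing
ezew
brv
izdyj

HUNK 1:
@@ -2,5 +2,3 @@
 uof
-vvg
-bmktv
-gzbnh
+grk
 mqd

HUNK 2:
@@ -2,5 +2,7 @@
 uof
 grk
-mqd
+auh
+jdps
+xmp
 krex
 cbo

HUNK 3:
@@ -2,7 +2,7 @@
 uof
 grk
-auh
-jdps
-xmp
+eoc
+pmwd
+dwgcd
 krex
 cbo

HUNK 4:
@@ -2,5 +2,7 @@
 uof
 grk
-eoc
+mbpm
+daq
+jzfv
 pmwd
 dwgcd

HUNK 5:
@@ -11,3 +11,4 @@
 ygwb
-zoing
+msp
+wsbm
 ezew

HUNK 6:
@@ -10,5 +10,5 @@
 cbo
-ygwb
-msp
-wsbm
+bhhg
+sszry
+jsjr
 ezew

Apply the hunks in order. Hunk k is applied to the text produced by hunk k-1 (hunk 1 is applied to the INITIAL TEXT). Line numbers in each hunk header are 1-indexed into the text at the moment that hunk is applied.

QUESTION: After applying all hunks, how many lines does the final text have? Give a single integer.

Hunk 1: at line 2 remove [vvg,bmktv,gzbnh] add [grk] -> 11 lines: leq uof grk mqd krex cbo ygwb zoing ezew brv izdyj
Hunk 2: at line 2 remove [mqd] add [auh,jdps,xmp] -> 13 lines: leq uof grk auh jdps xmp krex cbo ygwb zoing ezew brv izdyj
Hunk 3: at line 2 remove [auh,jdps,xmp] add [eoc,pmwd,dwgcd] -> 13 lines: leq uof grk eoc pmwd dwgcd krex cbo ygwb zoing ezew brv izdyj
Hunk 4: at line 2 remove [eoc] add [mbpm,daq,jzfv] -> 15 lines: leq uof grk mbpm daq jzfv pmwd dwgcd krex cbo ygwb zoing ezew brv izdyj
Hunk 5: at line 11 remove [zoing] add [msp,wsbm] -> 16 lines: leq uof grk mbpm daq jzfv pmwd dwgcd krex cbo ygwb msp wsbm ezew brv izdyj
Hunk 6: at line 10 remove [ygwb,msp,wsbm] add [bhhg,sszry,jsjr] -> 16 lines: leq uof grk mbpm daq jzfv pmwd dwgcd krex cbo bhhg sszry jsjr ezew brv izdyj
Final line count: 16

Answer: 16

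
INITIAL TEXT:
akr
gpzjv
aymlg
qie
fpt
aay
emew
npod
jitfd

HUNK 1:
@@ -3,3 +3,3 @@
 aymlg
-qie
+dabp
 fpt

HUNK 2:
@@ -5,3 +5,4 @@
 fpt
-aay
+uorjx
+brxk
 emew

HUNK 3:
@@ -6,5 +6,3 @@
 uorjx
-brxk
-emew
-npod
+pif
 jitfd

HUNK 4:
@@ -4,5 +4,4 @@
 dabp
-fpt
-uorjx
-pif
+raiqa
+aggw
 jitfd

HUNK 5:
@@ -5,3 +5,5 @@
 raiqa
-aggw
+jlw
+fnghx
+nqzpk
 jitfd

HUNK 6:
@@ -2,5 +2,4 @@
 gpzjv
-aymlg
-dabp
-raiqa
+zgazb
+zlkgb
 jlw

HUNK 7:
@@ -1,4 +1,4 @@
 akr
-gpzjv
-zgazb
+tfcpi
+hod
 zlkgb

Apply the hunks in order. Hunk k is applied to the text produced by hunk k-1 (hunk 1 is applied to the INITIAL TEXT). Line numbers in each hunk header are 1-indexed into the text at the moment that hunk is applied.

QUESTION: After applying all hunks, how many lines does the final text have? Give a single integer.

Hunk 1: at line 3 remove [qie] add [dabp] -> 9 lines: akr gpzjv aymlg dabp fpt aay emew npod jitfd
Hunk 2: at line 5 remove [aay] add [uorjx,brxk] -> 10 lines: akr gpzjv aymlg dabp fpt uorjx brxk emew npod jitfd
Hunk 3: at line 6 remove [brxk,emew,npod] add [pif] -> 8 lines: akr gpzjv aymlg dabp fpt uorjx pif jitfd
Hunk 4: at line 4 remove [fpt,uorjx,pif] add [raiqa,aggw] -> 7 lines: akr gpzjv aymlg dabp raiqa aggw jitfd
Hunk 5: at line 5 remove [aggw] add [jlw,fnghx,nqzpk] -> 9 lines: akr gpzjv aymlg dabp raiqa jlw fnghx nqzpk jitfd
Hunk 6: at line 2 remove [aymlg,dabp,raiqa] add [zgazb,zlkgb] -> 8 lines: akr gpzjv zgazb zlkgb jlw fnghx nqzpk jitfd
Hunk 7: at line 1 remove [gpzjv,zgazb] add [tfcpi,hod] -> 8 lines: akr tfcpi hod zlkgb jlw fnghx nqzpk jitfd
Final line count: 8

Answer: 8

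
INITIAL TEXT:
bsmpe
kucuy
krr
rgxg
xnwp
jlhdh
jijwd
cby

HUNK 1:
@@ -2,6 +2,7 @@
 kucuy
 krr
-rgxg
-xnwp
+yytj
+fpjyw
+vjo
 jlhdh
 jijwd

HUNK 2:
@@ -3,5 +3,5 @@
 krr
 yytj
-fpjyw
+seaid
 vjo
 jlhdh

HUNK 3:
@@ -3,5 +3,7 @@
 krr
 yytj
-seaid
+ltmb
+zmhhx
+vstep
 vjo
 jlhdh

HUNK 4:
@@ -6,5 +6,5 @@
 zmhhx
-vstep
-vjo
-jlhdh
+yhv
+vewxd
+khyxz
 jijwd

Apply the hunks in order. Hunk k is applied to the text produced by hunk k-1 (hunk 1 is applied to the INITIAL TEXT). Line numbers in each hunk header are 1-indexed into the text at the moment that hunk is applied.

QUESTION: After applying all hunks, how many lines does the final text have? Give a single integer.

Hunk 1: at line 2 remove [rgxg,xnwp] add [yytj,fpjyw,vjo] -> 9 lines: bsmpe kucuy krr yytj fpjyw vjo jlhdh jijwd cby
Hunk 2: at line 3 remove [fpjyw] add [seaid] -> 9 lines: bsmpe kucuy krr yytj seaid vjo jlhdh jijwd cby
Hunk 3: at line 3 remove [seaid] add [ltmb,zmhhx,vstep] -> 11 lines: bsmpe kucuy krr yytj ltmb zmhhx vstep vjo jlhdh jijwd cby
Hunk 4: at line 6 remove [vstep,vjo,jlhdh] add [yhv,vewxd,khyxz] -> 11 lines: bsmpe kucuy krr yytj ltmb zmhhx yhv vewxd khyxz jijwd cby
Final line count: 11

Answer: 11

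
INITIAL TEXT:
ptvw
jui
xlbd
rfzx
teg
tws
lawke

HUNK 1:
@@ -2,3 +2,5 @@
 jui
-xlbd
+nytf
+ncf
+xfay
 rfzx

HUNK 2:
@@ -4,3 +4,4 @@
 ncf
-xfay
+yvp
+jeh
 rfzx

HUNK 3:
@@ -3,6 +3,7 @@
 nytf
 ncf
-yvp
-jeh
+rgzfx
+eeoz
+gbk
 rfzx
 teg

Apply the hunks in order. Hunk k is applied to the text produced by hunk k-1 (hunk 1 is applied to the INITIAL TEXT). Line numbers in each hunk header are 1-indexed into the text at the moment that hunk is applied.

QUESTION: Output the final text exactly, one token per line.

Hunk 1: at line 2 remove [xlbd] add [nytf,ncf,xfay] -> 9 lines: ptvw jui nytf ncf xfay rfzx teg tws lawke
Hunk 2: at line 4 remove [xfay] add [yvp,jeh] -> 10 lines: ptvw jui nytf ncf yvp jeh rfzx teg tws lawke
Hunk 3: at line 3 remove [yvp,jeh] add [rgzfx,eeoz,gbk] -> 11 lines: ptvw jui nytf ncf rgzfx eeoz gbk rfzx teg tws lawke

Answer: ptvw
jui
nytf
ncf
rgzfx
eeoz
gbk
rfzx
teg
tws
lawke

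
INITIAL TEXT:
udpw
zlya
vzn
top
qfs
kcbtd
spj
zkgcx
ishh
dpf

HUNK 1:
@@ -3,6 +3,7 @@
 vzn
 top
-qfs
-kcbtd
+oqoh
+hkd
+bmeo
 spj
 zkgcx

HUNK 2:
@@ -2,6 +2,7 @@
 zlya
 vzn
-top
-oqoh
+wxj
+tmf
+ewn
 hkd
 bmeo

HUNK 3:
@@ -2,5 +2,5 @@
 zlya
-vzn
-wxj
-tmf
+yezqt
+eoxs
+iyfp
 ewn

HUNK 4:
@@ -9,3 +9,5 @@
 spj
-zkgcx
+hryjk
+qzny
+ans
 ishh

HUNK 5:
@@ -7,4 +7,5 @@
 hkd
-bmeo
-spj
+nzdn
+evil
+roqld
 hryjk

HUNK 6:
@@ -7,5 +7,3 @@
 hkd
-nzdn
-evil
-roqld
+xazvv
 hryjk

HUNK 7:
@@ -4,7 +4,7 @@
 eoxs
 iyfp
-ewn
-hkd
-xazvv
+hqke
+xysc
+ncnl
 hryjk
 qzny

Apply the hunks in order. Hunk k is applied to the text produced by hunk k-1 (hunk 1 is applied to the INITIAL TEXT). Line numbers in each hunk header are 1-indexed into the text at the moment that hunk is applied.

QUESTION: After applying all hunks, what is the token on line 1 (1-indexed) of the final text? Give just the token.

Answer: udpw

Derivation:
Hunk 1: at line 3 remove [qfs,kcbtd] add [oqoh,hkd,bmeo] -> 11 lines: udpw zlya vzn top oqoh hkd bmeo spj zkgcx ishh dpf
Hunk 2: at line 2 remove [top,oqoh] add [wxj,tmf,ewn] -> 12 lines: udpw zlya vzn wxj tmf ewn hkd bmeo spj zkgcx ishh dpf
Hunk 3: at line 2 remove [vzn,wxj,tmf] add [yezqt,eoxs,iyfp] -> 12 lines: udpw zlya yezqt eoxs iyfp ewn hkd bmeo spj zkgcx ishh dpf
Hunk 4: at line 9 remove [zkgcx] add [hryjk,qzny,ans] -> 14 lines: udpw zlya yezqt eoxs iyfp ewn hkd bmeo spj hryjk qzny ans ishh dpf
Hunk 5: at line 7 remove [bmeo,spj] add [nzdn,evil,roqld] -> 15 lines: udpw zlya yezqt eoxs iyfp ewn hkd nzdn evil roqld hryjk qzny ans ishh dpf
Hunk 6: at line 7 remove [nzdn,evil,roqld] add [xazvv] -> 13 lines: udpw zlya yezqt eoxs iyfp ewn hkd xazvv hryjk qzny ans ishh dpf
Hunk 7: at line 4 remove [ewn,hkd,xazvv] add [hqke,xysc,ncnl] -> 13 lines: udpw zlya yezqt eoxs iyfp hqke xysc ncnl hryjk qzny ans ishh dpf
Final line 1: udpw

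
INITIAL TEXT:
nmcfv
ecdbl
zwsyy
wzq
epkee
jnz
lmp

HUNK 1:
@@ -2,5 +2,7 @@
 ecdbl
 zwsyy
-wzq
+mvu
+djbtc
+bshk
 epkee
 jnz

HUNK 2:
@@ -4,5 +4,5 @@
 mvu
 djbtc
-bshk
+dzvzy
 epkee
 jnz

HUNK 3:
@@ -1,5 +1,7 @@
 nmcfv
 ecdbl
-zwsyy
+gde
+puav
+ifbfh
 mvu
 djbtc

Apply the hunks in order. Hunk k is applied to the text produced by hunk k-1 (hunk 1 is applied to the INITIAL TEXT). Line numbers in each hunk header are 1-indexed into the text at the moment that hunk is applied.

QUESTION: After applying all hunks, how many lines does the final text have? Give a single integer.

Answer: 11

Derivation:
Hunk 1: at line 2 remove [wzq] add [mvu,djbtc,bshk] -> 9 lines: nmcfv ecdbl zwsyy mvu djbtc bshk epkee jnz lmp
Hunk 2: at line 4 remove [bshk] add [dzvzy] -> 9 lines: nmcfv ecdbl zwsyy mvu djbtc dzvzy epkee jnz lmp
Hunk 3: at line 1 remove [zwsyy] add [gde,puav,ifbfh] -> 11 lines: nmcfv ecdbl gde puav ifbfh mvu djbtc dzvzy epkee jnz lmp
Final line count: 11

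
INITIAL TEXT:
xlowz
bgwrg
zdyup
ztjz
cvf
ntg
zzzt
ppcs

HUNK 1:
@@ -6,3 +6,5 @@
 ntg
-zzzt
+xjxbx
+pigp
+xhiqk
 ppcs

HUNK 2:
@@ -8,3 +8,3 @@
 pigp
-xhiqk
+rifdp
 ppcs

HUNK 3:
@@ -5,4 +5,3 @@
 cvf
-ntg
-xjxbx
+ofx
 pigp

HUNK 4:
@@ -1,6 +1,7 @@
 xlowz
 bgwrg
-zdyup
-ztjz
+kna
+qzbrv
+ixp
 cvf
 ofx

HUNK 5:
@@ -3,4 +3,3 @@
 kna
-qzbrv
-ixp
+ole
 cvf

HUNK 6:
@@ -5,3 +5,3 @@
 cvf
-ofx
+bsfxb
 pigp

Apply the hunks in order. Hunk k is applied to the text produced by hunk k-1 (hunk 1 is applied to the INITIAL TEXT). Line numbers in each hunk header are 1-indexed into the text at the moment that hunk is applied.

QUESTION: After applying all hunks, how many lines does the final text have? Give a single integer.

Answer: 9

Derivation:
Hunk 1: at line 6 remove [zzzt] add [xjxbx,pigp,xhiqk] -> 10 lines: xlowz bgwrg zdyup ztjz cvf ntg xjxbx pigp xhiqk ppcs
Hunk 2: at line 8 remove [xhiqk] add [rifdp] -> 10 lines: xlowz bgwrg zdyup ztjz cvf ntg xjxbx pigp rifdp ppcs
Hunk 3: at line 5 remove [ntg,xjxbx] add [ofx] -> 9 lines: xlowz bgwrg zdyup ztjz cvf ofx pigp rifdp ppcs
Hunk 4: at line 1 remove [zdyup,ztjz] add [kna,qzbrv,ixp] -> 10 lines: xlowz bgwrg kna qzbrv ixp cvf ofx pigp rifdp ppcs
Hunk 5: at line 3 remove [qzbrv,ixp] add [ole] -> 9 lines: xlowz bgwrg kna ole cvf ofx pigp rifdp ppcs
Hunk 6: at line 5 remove [ofx] add [bsfxb] -> 9 lines: xlowz bgwrg kna ole cvf bsfxb pigp rifdp ppcs
Final line count: 9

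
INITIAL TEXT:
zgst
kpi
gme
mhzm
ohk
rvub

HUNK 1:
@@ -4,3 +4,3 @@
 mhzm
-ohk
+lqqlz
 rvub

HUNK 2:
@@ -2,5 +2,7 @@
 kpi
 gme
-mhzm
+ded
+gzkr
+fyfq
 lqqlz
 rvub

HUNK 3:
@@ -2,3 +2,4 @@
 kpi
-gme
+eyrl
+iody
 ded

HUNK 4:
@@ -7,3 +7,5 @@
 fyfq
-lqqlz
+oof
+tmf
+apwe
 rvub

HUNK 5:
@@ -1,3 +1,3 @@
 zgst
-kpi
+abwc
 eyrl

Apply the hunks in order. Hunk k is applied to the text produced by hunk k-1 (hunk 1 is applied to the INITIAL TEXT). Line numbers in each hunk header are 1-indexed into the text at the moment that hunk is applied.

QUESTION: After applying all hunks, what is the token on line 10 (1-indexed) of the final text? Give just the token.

Hunk 1: at line 4 remove [ohk] add [lqqlz] -> 6 lines: zgst kpi gme mhzm lqqlz rvub
Hunk 2: at line 2 remove [mhzm] add [ded,gzkr,fyfq] -> 8 lines: zgst kpi gme ded gzkr fyfq lqqlz rvub
Hunk 3: at line 2 remove [gme] add [eyrl,iody] -> 9 lines: zgst kpi eyrl iody ded gzkr fyfq lqqlz rvub
Hunk 4: at line 7 remove [lqqlz] add [oof,tmf,apwe] -> 11 lines: zgst kpi eyrl iody ded gzkr fyfq oof tmf apwe rvub
Hunk 5: at line 1 remove [kpi] add [abwc] -> 11 lines: zgst abwc eyrl iody ded gzkr fyfq oof tmf apwe rvub
Final line 10: apwe

Answer: apwe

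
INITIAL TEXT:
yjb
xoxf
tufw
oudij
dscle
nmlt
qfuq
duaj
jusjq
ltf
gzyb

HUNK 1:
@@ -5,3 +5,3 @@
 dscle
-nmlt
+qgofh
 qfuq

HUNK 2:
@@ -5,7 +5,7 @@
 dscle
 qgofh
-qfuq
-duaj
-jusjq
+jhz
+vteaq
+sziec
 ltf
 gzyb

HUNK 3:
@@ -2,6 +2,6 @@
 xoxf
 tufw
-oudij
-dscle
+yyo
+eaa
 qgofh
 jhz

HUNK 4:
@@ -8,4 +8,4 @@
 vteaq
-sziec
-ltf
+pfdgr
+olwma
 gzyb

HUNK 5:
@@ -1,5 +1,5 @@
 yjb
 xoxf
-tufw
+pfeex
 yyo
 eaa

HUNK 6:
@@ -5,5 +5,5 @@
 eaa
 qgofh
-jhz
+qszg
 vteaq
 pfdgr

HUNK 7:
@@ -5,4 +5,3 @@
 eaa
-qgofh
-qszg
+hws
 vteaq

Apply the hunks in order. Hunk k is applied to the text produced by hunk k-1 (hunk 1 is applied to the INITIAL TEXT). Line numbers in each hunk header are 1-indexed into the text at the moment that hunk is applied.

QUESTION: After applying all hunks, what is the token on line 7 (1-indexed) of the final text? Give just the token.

Hunk 1: at line 5 remove [nmlt] add [qgofh] -> 11 lines: yjb xoxf tufw oudij dscle qgofh qfuq duaj jusjq ltf gzyb
Hunk 2: at line 5 remove [qfuq,duaj,jusjq] add [jhz,vteaq,sziec] -> 11 lines: yjb xoxf tufw oudij dscle qgofh jhz vteaq sziec ltf gzyb
Hunk 3: at line 2 remove [oudij,dscle] add [yyo,eaa] -> 11 lines: yjb xoxf tufw yyo eaa qgofh jhz vteaq sziec ltf gzyb
Hunk 4: at line 8 remove [sziec,ltf] add [pfdgr,olwma] -> 11 lines: yjb xoxf tufw yyo eaa qgofh jhz vteaq pfdgr olwma gzyb
Hunk 5: at line 1 remove [tufw] add [pfeex] -> 11 lines: yjb xoxf pfeex yyo eaa qgofh jhz vteaq pfdgr olwma gzyb
Hunk 6: at line 5 remove [jhz] add [qszg] -> 11 lines: yjb xoxf pfeex yyo eaa qgofh qszg vteaq pfdgr olwma gzyb
Hunk 7: at line 5 remove [qgofh,qszg] add [hws] -> 10 lines: yjb xoxf pfeex yyo eaa hws vteaq pfdgr olwma gzyb
Final line 7: vteaq

Answer: vteaq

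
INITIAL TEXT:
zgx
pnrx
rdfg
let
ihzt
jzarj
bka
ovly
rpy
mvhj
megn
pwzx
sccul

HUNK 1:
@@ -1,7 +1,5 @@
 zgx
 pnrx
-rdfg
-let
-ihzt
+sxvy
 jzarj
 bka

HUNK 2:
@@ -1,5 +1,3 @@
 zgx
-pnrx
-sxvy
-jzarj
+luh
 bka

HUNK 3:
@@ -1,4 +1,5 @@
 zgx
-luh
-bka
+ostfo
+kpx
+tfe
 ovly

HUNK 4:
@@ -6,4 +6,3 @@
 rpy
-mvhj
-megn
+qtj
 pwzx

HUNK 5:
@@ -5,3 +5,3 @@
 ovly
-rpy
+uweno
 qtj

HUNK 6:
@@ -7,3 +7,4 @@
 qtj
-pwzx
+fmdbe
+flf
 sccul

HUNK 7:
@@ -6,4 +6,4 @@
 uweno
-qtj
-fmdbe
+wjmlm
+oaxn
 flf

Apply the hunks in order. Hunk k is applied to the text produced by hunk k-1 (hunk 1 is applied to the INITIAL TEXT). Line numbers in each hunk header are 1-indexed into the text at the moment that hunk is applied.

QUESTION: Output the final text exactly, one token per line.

Answer: zgx
ostfo
kpx
tfe
ovly
uweno
wjmlm
oaxn
flf
sccul

Derivation:
Hunk 1: at line 1 remove [rdfg,let,ihzt] add [sxvy] -> 11 lines: zgx pnrx sxvy jzarj bka ovly rpy mvhj megn pwzx sccul
Hunk 2: at line 1 remove [pnrx,sxvy,jzarj] add [luh] -> 9 lines: zgx luh bka ovly rpy mvhj megn pwzx sccul
Hunk 3: at line 1 remove [luh,bka] add [ostfo,kpx,tfe] -> 10 lines: zgx ostfo kpx tfe ovly rpy mvhj megn pwzx sccul
Hunk 4: at line 6 remove [mvhj,megn] add [qtj] -> 9 lines: zgx ostfo kpx tfe ovly rpy qtj pwzx sccul
Hunk 5: at line 5 remove [rpy] add [uweno] -> 9 lines: zgx ostfo kpx tfe ovly uweno qtj pwzx sccul
Hunk 6: at line 7 remove [pwzx] add [fmdbe,flf] -> 10 lines: zgx ostfo kpx tfe ovly uweno qtj fmdbe flf sccul
Hunk 7: at line 6 remove [qtj,fmdbe] add [wjmlm,oaxn] -> 10 lines: zgx ostfo kpx tfe ovly uweno wjmlm oaxn flf sccul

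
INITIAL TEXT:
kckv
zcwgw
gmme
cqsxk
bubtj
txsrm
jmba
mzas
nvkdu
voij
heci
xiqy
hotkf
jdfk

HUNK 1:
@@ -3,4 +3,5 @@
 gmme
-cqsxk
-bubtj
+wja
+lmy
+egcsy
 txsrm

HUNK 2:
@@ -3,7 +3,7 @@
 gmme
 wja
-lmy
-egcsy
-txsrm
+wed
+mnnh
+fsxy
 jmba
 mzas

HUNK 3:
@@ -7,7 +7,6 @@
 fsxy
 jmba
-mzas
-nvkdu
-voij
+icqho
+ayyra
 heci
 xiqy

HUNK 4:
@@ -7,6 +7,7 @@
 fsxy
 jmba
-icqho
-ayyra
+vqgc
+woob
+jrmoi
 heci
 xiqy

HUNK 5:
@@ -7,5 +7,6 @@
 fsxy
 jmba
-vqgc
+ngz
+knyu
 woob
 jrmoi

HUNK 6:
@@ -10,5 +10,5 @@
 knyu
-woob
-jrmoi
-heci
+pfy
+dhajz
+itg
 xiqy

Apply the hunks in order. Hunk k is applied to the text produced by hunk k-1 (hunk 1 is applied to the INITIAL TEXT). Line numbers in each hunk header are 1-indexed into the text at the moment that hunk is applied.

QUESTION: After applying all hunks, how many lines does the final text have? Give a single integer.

Hunk 1: at line 3 remove [cqsxk,bubtj] add [wja,lmy,egcsy] -> 15 lines: kckv zcwgw gmme wja lmy egcsy txsrm jmba mzas nvkdu voij heci xiqy hotkf jdfk
Hunk 2: at line 3 remove [lmy,egcsy,txsrm] add [wed,mnnh,fsxy] -> 15 lines: kckv zcwgw gmme wja wed mnnh fsxy jmba mzas nvkdu voij heci xiqy hotkf jdfk
Hunk 3: at line 7 remove [mzas,nvkdu,voij] add [icqho,ayyra] -> 14 lines: kckv zcwgw gmme wja wed mnnh fsxy jmba icqho ayyra heci xiqy hotkf jdfk
Hunk 4: at line 7 remove [icqho,ayyra] add [vqgc,woob,jrmoi] -> 15 lines: kckv zcwgw gmme wja wed mnnh fsxy jmba vqgc woob jrmoi heci xiqy hotkf jdfk
Hunk 5: at line 7 remove [vqgc] add [ngz,knyu] -> 16 lines: kckv zcwgw gmme wja wed mnnh fsxy jmba ngz knyu woob jrmoi heci xiqy hotkf jdfk
Hunk 6: at line 10 remove [woob,jrmoi,heci] add [pfy,dhajz,itg] -> 16 lines: kckv zcwgw gmme wja wed mnnh fsxy jmba ngz knyu pfy dhajz itg xiqy hotkf jdfk
Final line count: 16

Answer: 16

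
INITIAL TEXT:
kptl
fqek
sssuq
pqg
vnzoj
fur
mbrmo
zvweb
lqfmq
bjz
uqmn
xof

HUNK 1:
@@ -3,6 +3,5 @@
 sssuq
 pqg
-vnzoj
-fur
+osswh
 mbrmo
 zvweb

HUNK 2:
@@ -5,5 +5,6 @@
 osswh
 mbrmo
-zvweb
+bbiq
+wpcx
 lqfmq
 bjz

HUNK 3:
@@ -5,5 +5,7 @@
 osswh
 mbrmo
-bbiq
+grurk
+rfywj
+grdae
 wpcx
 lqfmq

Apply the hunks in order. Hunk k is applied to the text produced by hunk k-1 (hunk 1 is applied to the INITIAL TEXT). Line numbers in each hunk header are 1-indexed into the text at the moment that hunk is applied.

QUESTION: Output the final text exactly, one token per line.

Answer: kptl
fqek
sssuq
pqg
osswh
mbrmo
grurk
rfywj
grdae
wpcx
lqfmq
bjz
uqmn
xof

Derivation:
Hunk 1: at line 3 remove [vnzoj,fur] add [osswh] -> 11 lines: kptl fqek sssuq pqg osswh mbrmo zvweb lqfmq bjz uqmn xof
Hunk 2: at line 5 remove [zvweb] add [bbiq,wpcx] -> 12 lines: kptl fqek sssuq pqg osswh mbrmo bbiq wpcx lqfmq bjz uqmn xof
Hunk 3: at line 5 remove [bbiq] add [grurk,rfywj,grdae] -> 14 lines: kptl fqek sssuq pqg osswh mbrmo grurk rfywj grdae wpcx lqfmq bjz uqmn xof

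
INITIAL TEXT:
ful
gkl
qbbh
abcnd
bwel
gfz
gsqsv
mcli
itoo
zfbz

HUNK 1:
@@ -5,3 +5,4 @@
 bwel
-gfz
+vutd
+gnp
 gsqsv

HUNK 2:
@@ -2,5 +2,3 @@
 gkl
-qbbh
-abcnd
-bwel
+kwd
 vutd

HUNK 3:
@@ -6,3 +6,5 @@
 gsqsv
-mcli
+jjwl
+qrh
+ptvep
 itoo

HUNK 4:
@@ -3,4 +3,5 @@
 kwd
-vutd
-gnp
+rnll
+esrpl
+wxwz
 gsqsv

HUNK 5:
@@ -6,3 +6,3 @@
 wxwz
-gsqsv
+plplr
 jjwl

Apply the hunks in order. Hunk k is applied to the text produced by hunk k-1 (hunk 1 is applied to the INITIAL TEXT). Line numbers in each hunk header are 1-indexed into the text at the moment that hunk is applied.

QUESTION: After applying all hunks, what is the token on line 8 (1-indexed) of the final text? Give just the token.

Answer: jjwl

Derivation:
Hunk 1: at line 5 remove [gfz] add [vutd,gnp] -> 11 lines: ful gkl qbbh abcnd bwel vutd gnp gsqsv mcli itoo zfbz
Hunk 2: at line 2 remove [qbbh,abcnd,bwel] add [kwd] -> 9 lines: ful gkl kwd vutd gnp gsqsv mcli itoo zfbz
Hunk 3: at line 6 remove [mcli] add [jjwl,qrh,ptvep] -> 11 lines: ful gkl kwd vutd gnp gsqsv jjwl qrh ptvep itoo zfbz
Hunk 4: at line 3 remove [vutd,gnp] add [rnll,esrpl,wxwz] -> 12 lines: ful gkl kwd rnll esrpl wxwz gsqsv jjwl qrh ptvep itoo zfbz
Hunk 5: at line 6 remove [gsqsv] add [plplr] -> 12 lines: ful gkl kwd rnll esrpl wxwz plplr jjwl qrh ptvep itoo zfbz
Final line 8: jjwl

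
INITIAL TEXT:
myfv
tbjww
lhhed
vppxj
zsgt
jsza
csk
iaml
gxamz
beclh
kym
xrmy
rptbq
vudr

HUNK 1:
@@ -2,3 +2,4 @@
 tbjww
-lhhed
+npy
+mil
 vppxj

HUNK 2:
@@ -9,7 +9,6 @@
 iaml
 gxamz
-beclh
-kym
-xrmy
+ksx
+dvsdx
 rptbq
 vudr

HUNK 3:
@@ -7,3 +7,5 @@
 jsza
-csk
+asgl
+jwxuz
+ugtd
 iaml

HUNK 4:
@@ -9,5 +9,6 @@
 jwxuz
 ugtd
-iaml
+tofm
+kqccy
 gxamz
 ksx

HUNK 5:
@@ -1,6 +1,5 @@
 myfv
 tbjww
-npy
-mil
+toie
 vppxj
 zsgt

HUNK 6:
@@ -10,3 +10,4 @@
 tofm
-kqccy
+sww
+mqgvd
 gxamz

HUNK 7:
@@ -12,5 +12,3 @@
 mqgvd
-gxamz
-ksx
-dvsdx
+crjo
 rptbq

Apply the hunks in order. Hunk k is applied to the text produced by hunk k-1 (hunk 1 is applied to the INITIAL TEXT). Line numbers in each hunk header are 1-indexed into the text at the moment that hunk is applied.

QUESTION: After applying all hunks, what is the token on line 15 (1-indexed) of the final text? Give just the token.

Hunk 1: at line 2 remove [lhhed] add [npy,mil] -> 15 lines: myfv tbjww npy mil vppxj zsgt jsza csk iaml gxamz beclh kym xrmy rptbq vudr
Hunk 2: at line 9 remove [beclh,kym,xrmy] add [ksx,dvsdx] -> 14 lines: myfv tbjww npy mil vppxj zsgt jsza csk iaml gxamz ksx dvsdx rptbq vudr
Hunk 3: at line 7 remove [csk] add [asgl,jwxuz,ugtd] -> 16 lines: myfv tbjww npy mil vppxj zsgt jsza asgl jwxuz ugtd iaml gxamz ksx dvsdx rptbq vudr
Hunk 4: at line 9 remove [iaml] add [tofm,kqccy] -> 17 lines: myfv tbjww npy mil vppxj zsgt jsza asgl jwxuz ugtd tofm kqccy gxamz ksx dvsdx rptbq vudr
Hunk 5: at line 1 remove [npy,mil] add [toie] -> 16 lines: myfv tbjww toie vppxj zsgt jsza asgl jwxuz ugtd tofm kqccy gxamz ksx dvsdx rptbq vudr
Hunk 6: at line 10 remove [kqccy] add [sww,mqgvd] -> 17 lines: myfv tbjww toie vppxj zsgt jsza asgl jwxuz ugtd tofm sww mqgvd gxamz ksx dvsdx rptbq vudr
Hunk 7: at line 12 remove [gxamz,ksx,dvsdx] add [crjo] -> 15 lines: myfv tbjww toie vppxj zsgt jsza asgl jwxuz ugtd tofm sww mqgvd crjo rptbq vudr
Final line 15: vudr

Answer: vudr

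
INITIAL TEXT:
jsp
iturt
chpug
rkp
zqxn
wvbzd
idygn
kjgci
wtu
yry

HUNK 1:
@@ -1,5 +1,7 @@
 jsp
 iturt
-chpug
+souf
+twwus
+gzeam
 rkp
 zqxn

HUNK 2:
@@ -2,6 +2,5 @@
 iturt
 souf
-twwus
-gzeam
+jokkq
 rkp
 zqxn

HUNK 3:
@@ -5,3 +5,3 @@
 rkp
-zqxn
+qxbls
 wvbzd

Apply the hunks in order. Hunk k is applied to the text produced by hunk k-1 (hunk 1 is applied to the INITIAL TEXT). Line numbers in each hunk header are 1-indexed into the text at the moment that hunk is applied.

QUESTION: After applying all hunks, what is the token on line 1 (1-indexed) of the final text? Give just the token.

Hunk 1: at line 1 remove [chpug] add [souf,twwus,gzeam] -> 12 lines: jsp iturt souf twwus gzeam rkp zqxn wvbzd idygn kjgci wtu yry
Hunk 2: at line 2 remove [twwus,gzeam] add [jokkq] -> 11 lines: jsp iturt souf jokkq rkp zqxn wvbzd idygn kjgci wtu yry
Hunk 3: at line 5 remove [zqxn] add [qxbls] -> 11 lines: jsp iturt souf jokkq rkp qxbls wvbzd idygn kjgci wtu yry
Final line 1: jsp

Answer: jsp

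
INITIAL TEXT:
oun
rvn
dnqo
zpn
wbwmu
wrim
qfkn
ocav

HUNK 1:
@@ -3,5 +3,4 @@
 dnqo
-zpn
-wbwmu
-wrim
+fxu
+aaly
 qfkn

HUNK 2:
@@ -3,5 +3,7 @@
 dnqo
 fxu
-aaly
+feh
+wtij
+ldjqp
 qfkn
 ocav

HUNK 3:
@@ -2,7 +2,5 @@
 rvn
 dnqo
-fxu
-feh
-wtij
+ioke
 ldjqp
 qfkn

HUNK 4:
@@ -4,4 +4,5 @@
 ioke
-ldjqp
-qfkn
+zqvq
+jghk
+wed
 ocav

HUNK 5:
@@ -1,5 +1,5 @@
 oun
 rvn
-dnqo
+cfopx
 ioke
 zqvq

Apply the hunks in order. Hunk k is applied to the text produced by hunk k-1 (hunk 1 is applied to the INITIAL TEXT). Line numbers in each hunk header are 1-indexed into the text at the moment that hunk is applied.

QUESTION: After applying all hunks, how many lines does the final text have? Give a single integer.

Hunk 1: at line 3 remove [zpn,wbwmu,wrim] add [fxu,aaly] -> 7 lines: oun rvn dnqo fxu aaly qfkn ocav
Hunk 2: at line 3 remove [aaly] add [feh,wtij,ldjqp] -> 9 lines: oun rvn dnqo fxu feh wtij ldjqp qfkn ocav
Hunk 3: at line 2 remove [fxu,feh,wtij] add [ioke] -> 7 lines: oun rvn dnqo ioke ldjqp qfkn ocav
Hunk 4: at line 4 remove [ldjqp,qfkn] add [zqvq,jghk,wed] -> 8 lines: oun rvn dnqo ioke zqvq jghk wed ocav
Hunk 5: at line 1 remove [dnqo] add [cfopx] -> 8 lines: oun rvn cfopx ioke zqvq jghk wed ocav
Final line count: 8

Answer: 8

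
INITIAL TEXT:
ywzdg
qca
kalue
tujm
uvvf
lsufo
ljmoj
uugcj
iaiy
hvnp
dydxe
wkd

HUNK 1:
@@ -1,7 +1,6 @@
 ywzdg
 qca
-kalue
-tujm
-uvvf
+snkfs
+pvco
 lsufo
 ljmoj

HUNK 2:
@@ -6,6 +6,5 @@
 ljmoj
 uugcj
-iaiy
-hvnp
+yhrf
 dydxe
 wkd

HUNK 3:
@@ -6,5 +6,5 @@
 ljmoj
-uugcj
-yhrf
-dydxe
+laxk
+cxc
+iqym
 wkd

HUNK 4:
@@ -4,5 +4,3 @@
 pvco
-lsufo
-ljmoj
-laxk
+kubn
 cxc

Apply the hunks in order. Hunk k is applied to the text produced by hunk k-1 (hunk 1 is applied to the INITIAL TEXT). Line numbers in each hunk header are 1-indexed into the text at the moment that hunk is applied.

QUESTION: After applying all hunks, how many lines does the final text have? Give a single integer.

Answer: 8

Derivation:
Hunk 1: at line 1 remove [kalue,tujm,uvvf] add [snkfs,pvco] -> 11 lines: ywzdg qca snkfs pvco lsufo ljmoj uugcj iaiy hvnp dydxe wkd
Hunk 2: at line 6 remove [iaiy,hvnp] add [yhrf] -> 10 lines: ywzdg qca snkfs pvco lsufo ljmoj uugcj yhrf dydxe wkd
Hunk 3: at line 6 remove [uugcj,yhrf,dydxe] add [laxk,cxc,iqym] -> 10 lines: ywzdg qca snkfs pvco lsufo ljmoj laxk cxc iqym wkd
Hunk 4: at line 4 remove [lsufo,ljmoj,laxk] add [kubn] -> 8 lines: ywzdg qca snkfs pvco kubn cxc iqym wkd
Final line count: 8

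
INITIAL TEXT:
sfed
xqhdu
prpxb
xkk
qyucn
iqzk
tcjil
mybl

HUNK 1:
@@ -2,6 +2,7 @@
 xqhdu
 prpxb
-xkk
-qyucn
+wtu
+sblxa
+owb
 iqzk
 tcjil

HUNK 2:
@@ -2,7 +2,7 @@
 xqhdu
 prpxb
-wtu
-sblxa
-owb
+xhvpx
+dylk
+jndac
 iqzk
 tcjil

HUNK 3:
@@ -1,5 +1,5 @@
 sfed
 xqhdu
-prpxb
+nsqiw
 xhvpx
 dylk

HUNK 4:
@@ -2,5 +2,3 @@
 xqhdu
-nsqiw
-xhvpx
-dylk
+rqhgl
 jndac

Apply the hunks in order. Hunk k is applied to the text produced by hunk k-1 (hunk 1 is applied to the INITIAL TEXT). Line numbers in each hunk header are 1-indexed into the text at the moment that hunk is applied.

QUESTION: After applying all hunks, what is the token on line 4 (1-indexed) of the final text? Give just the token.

Answer: jndac

Derivation:
Hunk 1: at line 2 remove [xkk,qyucn] add [wtu,sblxa,owb] -> 9 lines: sfed xqhdu prpxb wtu sblxa owb iqzk tcjil mybl
Hunk 2: at line 2 remove [wtu,sblxa,owb] add [xhvpx,dylk,jndac] -> 9 lines: sfed xqhdu prpxb xhvpx dylk jndac iqzk tcjil mybl
Hunk 3: at line 1 remove [prpxb] add [nsqiw] -> 9 lines: sfed xqhdu nsqiw xhvpx dylk jndac iqzk tcjil mybl
Hunk 4: at line 2 remove [nsqiw,xhvpx,dylk] add [rqhgl] -> 7 lines: sfed xqhdu rqhgl jndac iqzk tcjil mybl
Final line 4: jndac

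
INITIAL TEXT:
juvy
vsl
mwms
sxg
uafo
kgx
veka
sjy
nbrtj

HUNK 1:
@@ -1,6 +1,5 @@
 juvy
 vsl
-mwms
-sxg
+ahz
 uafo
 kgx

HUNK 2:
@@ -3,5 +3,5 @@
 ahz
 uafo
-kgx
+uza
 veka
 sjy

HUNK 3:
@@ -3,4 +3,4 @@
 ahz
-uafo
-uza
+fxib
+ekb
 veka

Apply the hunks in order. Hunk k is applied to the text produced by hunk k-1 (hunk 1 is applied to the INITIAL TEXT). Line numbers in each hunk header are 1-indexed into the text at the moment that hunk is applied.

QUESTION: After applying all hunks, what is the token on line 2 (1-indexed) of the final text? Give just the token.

Answer: vsl

Derivation:
Hunk 1: at line 1 remove [mwms,sxg] add [ahz] -> 8 lines: juvy vsl ahz uafo kgx veka sjy nbrtj
Hunk 2: at line 3 remove [kgx] add [uza] -> 8 lines: juvy vsl ahz uafo uza veka sjy nbrtj
Hunk 3: at line 3 remove [uafo,uza] add [fxib,ekb] -> 8 lines: juvy vsl ahz fxib ekb veka sjy nbrtj
Final line 2: vsl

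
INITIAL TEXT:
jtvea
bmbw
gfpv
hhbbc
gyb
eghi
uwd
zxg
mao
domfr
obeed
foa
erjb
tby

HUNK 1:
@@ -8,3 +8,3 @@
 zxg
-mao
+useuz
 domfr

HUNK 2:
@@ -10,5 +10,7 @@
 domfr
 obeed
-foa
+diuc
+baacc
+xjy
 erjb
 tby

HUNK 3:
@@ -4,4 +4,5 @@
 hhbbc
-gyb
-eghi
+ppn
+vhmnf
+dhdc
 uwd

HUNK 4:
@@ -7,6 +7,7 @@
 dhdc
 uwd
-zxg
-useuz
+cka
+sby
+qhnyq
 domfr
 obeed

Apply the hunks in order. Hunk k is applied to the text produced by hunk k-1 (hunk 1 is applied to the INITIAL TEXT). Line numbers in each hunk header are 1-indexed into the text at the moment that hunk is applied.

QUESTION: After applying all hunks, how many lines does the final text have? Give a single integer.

Hunk 1: at line 8 remove [mao] add [useuz] -> 14 lines: jtvea bmbw gfpv hhbbc gyb eghi uwd zxg useuz domfr obeed foa erjb tby
Hunk 2: at line 10 remove [foa] add [diuc,baacc,xjy] -> 16 lines: jtvea bmbw gfpv hhbbc gyb eghi uwd zxg useuz domfr obeed diuc baacc xjy erjb tby
Hunk 3: at line 4 remove [gyb,eghi] add [ppn,vhmnf,dhdc] -> 17 lines: jtvea bmbw gfpv hhbbc ppn vhmnf dhdc uwd zxg useuz domfr obeed diuc baacc xjy erjb tby
Hunk 4: at line 7 remove [zxg,useuz] add [cka,sby,qhnyq] -> 18 lines: jtvea bmbw gfpv hhbbc ppn vhmnf dhdc uwd cka sby qhnyq domfr obeed diuc baacc xjy erjb tby
Final line count: 18

Answer: 18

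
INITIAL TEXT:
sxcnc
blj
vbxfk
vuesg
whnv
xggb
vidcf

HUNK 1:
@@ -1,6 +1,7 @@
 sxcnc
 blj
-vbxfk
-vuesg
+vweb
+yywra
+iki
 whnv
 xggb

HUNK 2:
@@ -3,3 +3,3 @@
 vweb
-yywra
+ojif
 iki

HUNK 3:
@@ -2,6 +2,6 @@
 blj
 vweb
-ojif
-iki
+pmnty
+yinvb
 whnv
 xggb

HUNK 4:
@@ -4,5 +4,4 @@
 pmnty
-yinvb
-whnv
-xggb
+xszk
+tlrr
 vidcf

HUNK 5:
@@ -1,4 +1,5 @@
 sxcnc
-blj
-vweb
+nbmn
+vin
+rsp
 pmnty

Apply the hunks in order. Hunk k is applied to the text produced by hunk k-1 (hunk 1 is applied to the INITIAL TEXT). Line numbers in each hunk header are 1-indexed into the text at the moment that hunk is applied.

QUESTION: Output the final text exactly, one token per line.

Hunk 1: at line 1 remove [vbxfk,vuesg] add [vweb,yywra,iki] -> 8 lines: sxcnc blj vweb yywra iki whnv xggb vidcf
Hunk 2: at line 3 remove [yywra] add [ojif] -> 8 lines: sxcnc blj vweb ojif iki whnv xggb vidcf
Hunk 3: at line 2 remove [ojif,iki] add [pmnty,yinvb] -> 8 lines: sxcnc blj vweb pmnty yinvb whnv xggb vidcf
Hunk 4: at line 4 remove [yinvb,whnv,xggb] add [xszk,tlrr] -> 7 lines: sxcnc blj vweb pmnty xszk tlrr vidcf
Hunk 5: at line 1 remove [blj,vweb] add [nbmn,vin,rsp] -> 8 lines: sxcnc nbmn vin rsp pmnty xszk tlrr vidcf

Answer: sxcnc
nbmn
vin
rsp
pmnty
xszk
tlrr
vidcf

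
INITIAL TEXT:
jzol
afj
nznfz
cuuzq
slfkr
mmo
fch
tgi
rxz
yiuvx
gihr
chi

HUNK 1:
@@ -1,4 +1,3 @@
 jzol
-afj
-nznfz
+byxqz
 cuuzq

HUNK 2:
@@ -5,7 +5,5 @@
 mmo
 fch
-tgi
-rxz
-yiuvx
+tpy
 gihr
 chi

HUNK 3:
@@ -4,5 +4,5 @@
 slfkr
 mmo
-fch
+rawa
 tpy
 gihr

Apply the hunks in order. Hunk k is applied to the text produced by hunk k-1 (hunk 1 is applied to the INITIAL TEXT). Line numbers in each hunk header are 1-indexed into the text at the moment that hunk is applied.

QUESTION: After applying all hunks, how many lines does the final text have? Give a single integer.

Answer: 9

Derivation:
Hunk 1: at line 1 remove [afj,nznfz] add [byxqz] -> 11 lines: jzol byxqz cuuzq slfkr mmo fch tgi rxz yiuvx gihr chi
Hunk 2: at line 5 remove [tgi,rxz,yiuvx] add [tpy] -> 9 lines: jzol byxqz cuuzq slfkr mmo fch tpy gihr chi
Hunk 3: at line 4 remove [fch] add [rawa] -> 9 lines: jzol byxqz cuuzq slfkr mmo rawa tpy gihr chi
Final line count: 9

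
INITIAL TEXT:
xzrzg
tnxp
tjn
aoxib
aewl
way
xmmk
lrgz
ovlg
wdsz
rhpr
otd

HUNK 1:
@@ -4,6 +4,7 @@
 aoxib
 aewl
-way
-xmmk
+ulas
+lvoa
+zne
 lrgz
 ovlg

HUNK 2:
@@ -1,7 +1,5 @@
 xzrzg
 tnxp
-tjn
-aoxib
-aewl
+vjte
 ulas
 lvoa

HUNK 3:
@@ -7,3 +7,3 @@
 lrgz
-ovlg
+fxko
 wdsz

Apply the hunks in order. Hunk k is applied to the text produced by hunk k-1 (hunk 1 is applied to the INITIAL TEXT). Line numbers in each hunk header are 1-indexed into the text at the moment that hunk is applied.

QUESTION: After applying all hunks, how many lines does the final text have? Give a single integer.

Answer: 11

Derivation:
Hunk 1: at line 4 remove [way,xmmk] add [ulas,lvoa,zne] -> 13 lines: xzrzg tnxp tjn aoxib aewl ulas lvoa zne lrgz ovlg wdsz rhpr otd
Hunk 2: at line 1 remove [tjn,aoxib,aewl] add [vjte] -> 11 lines: xzrzg tnxp vjte ulas lvoa zne lrgz ovlg wdsz rhpr otd
Hunk 3: at line 7 remove [ovlg] add [fxko] -> 11 lines: xzrzg tnxp vjte ulas lvoa zne lrgz fxko wdsz rhpr otd
Final line count: 11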